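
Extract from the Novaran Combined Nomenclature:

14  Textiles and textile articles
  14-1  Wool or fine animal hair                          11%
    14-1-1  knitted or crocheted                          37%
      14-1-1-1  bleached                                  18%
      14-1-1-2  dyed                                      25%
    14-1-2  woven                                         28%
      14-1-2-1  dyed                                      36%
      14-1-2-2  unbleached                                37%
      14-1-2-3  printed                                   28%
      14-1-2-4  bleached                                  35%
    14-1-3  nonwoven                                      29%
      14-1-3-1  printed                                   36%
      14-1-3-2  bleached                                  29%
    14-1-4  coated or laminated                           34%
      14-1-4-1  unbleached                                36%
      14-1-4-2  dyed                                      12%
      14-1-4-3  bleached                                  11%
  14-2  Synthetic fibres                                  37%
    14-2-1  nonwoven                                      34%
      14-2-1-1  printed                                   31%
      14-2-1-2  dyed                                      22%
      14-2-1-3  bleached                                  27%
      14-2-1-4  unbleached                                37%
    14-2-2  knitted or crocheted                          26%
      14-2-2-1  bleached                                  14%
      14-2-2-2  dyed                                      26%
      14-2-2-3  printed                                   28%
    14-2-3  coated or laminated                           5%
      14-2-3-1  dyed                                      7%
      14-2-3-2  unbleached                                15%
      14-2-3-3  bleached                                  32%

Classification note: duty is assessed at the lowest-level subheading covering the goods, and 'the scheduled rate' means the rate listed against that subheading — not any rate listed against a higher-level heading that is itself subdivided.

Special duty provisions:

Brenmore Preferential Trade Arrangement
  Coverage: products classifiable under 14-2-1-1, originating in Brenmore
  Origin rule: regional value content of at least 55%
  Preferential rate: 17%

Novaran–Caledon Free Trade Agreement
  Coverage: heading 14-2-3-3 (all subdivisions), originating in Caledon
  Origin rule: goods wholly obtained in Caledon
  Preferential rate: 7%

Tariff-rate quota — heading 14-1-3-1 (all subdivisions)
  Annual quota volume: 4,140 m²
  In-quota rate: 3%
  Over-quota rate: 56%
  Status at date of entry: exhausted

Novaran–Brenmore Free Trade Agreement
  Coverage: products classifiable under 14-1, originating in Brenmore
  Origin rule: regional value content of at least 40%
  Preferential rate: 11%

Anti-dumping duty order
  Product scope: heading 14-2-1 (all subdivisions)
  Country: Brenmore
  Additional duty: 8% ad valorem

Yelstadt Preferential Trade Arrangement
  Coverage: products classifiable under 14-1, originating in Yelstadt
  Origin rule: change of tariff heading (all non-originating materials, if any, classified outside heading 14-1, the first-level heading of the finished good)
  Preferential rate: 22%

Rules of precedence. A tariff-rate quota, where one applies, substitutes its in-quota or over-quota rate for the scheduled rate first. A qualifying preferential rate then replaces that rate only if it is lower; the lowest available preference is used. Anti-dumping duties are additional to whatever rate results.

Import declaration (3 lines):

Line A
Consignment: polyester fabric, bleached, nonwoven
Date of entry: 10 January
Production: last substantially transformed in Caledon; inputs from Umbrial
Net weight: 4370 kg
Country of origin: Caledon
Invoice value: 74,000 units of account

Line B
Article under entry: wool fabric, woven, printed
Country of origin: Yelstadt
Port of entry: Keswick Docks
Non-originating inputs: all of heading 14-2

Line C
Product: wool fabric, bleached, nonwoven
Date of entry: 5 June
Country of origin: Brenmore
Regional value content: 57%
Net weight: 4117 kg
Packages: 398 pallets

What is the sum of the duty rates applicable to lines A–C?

Line A: polyester → 14-2; nonwoven → 14-2-1; bleached → 14-2-1-3. Scheduled 27%. Caledon agreement on 14-2-3-3: 14-2-1-3 not covered. → 27%.
Line B: wool → 14-1; woven → 14-1-2; printed → 14-1-2-3. Scheduled 28%. Yelstadt agreement on 14-1: CTH met → 22% available; preferential 22%. → 22%.
Line C: wool → 14-1; nonwoven → 14-1-3; bleached → 14-1-3-2. Scheduled 29%. Brenmore agreement on 14-2-1-1: 14-1-3-2 not covered; Brenmore agreement on 14-1: RVC ≥ 40% → 11% available; preferential 11%. → 11%.
Sum: 27% + 22% + 11% = 60%.

60%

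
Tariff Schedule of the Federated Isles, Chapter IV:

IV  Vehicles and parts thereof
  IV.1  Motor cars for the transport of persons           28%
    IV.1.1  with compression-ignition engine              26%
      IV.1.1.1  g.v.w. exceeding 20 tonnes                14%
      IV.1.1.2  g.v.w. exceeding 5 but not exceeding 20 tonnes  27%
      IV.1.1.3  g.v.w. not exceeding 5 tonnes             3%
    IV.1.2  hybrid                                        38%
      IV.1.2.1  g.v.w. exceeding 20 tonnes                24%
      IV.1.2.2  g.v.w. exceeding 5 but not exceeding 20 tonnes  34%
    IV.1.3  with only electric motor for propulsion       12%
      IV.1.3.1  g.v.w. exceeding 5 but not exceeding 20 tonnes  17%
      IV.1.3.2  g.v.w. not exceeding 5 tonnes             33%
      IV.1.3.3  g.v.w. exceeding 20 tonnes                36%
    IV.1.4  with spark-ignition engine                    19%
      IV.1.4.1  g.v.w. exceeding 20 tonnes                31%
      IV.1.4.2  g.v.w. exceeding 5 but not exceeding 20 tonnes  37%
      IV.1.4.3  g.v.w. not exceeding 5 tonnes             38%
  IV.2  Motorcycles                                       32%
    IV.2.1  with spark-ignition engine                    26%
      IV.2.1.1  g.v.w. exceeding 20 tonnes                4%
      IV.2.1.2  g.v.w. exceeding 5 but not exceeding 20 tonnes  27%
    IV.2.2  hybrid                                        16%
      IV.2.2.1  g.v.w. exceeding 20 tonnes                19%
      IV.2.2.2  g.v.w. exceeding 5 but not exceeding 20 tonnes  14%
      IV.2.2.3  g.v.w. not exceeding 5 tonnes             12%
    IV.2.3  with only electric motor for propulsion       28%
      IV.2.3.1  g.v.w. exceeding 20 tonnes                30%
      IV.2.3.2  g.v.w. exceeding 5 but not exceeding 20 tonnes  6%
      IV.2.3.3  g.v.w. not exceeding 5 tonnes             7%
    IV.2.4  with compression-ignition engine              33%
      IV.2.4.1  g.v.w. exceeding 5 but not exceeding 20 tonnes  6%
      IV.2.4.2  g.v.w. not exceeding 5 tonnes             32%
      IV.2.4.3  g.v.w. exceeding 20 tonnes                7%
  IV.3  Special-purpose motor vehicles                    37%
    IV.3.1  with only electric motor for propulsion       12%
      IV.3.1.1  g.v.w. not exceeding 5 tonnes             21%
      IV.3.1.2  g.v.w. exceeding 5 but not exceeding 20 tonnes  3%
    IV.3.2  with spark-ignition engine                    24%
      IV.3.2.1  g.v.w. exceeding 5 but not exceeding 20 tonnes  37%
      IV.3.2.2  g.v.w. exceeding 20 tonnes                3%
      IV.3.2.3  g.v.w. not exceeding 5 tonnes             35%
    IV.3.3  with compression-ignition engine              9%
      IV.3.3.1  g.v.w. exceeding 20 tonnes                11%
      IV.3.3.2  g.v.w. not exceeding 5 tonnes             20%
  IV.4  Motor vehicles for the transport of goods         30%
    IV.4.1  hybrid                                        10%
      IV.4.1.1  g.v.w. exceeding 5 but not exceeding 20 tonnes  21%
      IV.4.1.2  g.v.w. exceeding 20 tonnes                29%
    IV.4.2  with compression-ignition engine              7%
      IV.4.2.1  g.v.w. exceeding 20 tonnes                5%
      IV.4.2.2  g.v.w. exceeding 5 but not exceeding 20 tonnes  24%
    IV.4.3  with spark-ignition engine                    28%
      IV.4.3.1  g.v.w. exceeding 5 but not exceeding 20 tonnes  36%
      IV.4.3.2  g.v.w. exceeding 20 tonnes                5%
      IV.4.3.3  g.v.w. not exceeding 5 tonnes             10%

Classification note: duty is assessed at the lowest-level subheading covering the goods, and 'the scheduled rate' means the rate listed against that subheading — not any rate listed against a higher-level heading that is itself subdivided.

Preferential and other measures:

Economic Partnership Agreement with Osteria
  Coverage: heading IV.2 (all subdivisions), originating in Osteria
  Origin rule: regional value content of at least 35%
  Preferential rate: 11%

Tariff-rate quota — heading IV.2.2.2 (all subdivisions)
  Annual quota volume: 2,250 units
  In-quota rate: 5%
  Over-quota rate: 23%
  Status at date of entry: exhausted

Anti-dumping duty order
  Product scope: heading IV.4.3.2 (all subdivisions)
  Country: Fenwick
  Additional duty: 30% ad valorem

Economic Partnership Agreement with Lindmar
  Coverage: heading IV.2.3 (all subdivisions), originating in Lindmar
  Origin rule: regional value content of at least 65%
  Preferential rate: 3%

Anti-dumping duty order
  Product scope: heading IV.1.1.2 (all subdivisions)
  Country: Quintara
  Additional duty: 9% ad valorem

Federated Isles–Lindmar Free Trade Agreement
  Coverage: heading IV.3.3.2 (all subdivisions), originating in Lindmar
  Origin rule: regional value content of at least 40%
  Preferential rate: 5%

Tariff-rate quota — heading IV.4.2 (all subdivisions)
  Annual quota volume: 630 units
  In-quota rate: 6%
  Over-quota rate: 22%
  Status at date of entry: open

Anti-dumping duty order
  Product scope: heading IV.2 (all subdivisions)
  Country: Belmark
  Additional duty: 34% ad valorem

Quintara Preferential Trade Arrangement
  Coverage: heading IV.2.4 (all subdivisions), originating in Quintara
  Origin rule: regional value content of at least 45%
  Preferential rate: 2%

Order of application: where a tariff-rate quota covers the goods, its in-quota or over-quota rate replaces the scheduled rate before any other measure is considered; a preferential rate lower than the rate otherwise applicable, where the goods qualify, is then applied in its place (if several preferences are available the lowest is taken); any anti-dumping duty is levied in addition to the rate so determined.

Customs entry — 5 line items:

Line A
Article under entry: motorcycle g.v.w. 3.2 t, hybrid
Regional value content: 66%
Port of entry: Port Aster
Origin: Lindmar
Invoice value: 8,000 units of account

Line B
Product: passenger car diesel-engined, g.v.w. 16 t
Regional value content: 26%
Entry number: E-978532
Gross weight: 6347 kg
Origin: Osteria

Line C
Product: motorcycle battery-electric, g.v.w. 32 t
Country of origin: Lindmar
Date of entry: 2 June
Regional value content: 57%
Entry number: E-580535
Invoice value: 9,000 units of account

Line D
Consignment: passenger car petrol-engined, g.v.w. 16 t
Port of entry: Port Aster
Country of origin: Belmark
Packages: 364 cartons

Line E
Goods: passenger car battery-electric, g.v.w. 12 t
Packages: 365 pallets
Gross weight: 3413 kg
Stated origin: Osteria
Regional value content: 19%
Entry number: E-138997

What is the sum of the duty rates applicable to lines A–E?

Line A: motorcycle → IV.2; hybrid → IV.2.2; g.v.w. 3.2 t → IV.2.2.3. Scheduled 12%. Lindmar agreement on IV.2.3: IV.2.2.3 not covered; Lindmar agreement on IV.3.3.2: IV.2.2.3 not covered. → 12%.
Line B: passenger car → IV.1; diesel-engined → IV.1.1; g.v.w. 16 t → IV.1.1.2. Scheduled 27%. Osteria agreement on IV.2: IV.1.1.2 not covered. → 27%.
Line C: motorcycle → IV.2; battery-electric → IV.2.3; g.v.w. 32 t → IV.2.3.1. Scheduled 30%. Lindmar agreement on IV.2.3: RVC < 65%; Lindmar agreement on IV.3.3.2: IV.2.3.1 not covered. → 30%.
Line D: passenger car → IV.1; petrol-engined → IV.1.4; g.v.w. 16 t → IV.1.4.2. Scheduled 37%. No special measure applies. → 37%.
Line E: passenger car → IV.1; battery-electric → IV.1.3; g.v.w. 12 t → IV.1.3.1. Scheduled 17%. Osteria agreement on IV.2: IV.1.3.1 not covered. → 17%.
Sum: 12% + 27% + 30% + 37% + 17% = 123%.

123%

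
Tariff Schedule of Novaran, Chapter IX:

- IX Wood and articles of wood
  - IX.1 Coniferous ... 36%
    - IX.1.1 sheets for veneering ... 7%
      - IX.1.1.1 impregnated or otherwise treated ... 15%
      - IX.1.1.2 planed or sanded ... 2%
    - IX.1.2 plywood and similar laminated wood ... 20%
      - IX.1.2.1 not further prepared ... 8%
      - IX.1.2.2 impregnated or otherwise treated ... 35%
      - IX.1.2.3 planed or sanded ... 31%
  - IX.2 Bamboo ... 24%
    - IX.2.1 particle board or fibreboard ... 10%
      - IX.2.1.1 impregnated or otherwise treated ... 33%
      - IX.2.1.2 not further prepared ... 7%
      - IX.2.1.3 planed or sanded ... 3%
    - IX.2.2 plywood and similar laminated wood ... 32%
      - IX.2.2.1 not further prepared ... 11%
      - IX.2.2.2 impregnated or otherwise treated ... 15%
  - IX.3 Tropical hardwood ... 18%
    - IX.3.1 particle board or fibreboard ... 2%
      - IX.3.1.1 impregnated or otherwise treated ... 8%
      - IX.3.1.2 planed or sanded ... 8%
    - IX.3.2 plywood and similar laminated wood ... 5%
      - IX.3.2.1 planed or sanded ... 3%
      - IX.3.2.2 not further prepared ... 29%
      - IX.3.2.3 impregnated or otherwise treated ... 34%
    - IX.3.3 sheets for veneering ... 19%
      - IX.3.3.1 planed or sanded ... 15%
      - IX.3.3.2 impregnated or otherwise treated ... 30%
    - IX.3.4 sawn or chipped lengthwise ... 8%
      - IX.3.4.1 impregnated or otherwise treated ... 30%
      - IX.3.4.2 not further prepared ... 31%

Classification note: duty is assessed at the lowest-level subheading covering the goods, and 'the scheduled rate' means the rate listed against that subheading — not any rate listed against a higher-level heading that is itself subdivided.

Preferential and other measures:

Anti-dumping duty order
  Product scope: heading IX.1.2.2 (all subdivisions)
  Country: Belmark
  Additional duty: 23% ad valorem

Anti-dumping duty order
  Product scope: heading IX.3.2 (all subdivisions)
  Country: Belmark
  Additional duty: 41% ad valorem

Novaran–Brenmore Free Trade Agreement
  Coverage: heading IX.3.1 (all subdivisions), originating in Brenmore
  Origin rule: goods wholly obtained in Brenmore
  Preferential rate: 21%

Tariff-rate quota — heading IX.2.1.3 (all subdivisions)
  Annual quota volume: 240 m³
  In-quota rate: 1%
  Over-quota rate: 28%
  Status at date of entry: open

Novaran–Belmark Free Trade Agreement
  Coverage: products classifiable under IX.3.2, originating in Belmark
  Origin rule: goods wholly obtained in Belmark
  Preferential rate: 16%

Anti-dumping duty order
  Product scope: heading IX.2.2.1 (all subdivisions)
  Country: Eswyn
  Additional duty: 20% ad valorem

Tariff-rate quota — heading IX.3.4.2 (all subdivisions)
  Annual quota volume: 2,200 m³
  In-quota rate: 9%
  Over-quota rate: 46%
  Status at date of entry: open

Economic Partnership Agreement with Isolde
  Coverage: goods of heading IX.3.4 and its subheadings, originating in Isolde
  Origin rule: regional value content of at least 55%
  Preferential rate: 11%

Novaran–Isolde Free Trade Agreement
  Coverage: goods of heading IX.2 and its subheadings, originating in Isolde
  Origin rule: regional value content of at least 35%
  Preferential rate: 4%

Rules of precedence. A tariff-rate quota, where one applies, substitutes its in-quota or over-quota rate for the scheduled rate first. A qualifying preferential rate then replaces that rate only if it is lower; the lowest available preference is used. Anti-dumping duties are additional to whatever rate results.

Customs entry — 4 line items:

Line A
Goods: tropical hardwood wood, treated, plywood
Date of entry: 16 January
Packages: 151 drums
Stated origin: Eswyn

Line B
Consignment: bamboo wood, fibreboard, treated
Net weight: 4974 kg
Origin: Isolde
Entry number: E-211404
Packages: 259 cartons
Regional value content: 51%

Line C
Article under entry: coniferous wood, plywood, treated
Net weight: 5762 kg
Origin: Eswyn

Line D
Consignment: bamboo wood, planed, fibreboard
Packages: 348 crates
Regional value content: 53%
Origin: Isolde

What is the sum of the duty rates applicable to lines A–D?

Line A: tropical hardwood → IX.3; plywood → IX.3.2; treated → IX.3.2.3. Scheduled 34%. No special measure applies. → 34%.
Line B: bamboo → IX.2; fibreboard → IX.2.1; treated → IX.2.1.1. Scheduled 33%. Isolde agreement on IX.3.4: IX.2.1.1 not covered; Isolde agreement on IX.2: RVC ≥ 35% → 4% available; preferential 4%. → 4%.
Line C: coniferous → IX.1; plywood → IX.1.2; treated → IX.1.2.2. Scheduled 35%. No special measure applies. → 35%.
Line D: bamboo → IX.2; fibreboard → IX.2.1; planed → IX.2.1.3. Scheduled 3%. quota on IX.2.1.3 open → in-quota 1%; Isolde agreement on IX.3.4: IX.2.1.3 not covered; Isolde agreement on IX.2: RVC ≥ 35% → 4% available; preference 4% not lower than 1% → no reduction. → 1%.
Sum: 34% + 4% + 35% + 1% = 74%.

74%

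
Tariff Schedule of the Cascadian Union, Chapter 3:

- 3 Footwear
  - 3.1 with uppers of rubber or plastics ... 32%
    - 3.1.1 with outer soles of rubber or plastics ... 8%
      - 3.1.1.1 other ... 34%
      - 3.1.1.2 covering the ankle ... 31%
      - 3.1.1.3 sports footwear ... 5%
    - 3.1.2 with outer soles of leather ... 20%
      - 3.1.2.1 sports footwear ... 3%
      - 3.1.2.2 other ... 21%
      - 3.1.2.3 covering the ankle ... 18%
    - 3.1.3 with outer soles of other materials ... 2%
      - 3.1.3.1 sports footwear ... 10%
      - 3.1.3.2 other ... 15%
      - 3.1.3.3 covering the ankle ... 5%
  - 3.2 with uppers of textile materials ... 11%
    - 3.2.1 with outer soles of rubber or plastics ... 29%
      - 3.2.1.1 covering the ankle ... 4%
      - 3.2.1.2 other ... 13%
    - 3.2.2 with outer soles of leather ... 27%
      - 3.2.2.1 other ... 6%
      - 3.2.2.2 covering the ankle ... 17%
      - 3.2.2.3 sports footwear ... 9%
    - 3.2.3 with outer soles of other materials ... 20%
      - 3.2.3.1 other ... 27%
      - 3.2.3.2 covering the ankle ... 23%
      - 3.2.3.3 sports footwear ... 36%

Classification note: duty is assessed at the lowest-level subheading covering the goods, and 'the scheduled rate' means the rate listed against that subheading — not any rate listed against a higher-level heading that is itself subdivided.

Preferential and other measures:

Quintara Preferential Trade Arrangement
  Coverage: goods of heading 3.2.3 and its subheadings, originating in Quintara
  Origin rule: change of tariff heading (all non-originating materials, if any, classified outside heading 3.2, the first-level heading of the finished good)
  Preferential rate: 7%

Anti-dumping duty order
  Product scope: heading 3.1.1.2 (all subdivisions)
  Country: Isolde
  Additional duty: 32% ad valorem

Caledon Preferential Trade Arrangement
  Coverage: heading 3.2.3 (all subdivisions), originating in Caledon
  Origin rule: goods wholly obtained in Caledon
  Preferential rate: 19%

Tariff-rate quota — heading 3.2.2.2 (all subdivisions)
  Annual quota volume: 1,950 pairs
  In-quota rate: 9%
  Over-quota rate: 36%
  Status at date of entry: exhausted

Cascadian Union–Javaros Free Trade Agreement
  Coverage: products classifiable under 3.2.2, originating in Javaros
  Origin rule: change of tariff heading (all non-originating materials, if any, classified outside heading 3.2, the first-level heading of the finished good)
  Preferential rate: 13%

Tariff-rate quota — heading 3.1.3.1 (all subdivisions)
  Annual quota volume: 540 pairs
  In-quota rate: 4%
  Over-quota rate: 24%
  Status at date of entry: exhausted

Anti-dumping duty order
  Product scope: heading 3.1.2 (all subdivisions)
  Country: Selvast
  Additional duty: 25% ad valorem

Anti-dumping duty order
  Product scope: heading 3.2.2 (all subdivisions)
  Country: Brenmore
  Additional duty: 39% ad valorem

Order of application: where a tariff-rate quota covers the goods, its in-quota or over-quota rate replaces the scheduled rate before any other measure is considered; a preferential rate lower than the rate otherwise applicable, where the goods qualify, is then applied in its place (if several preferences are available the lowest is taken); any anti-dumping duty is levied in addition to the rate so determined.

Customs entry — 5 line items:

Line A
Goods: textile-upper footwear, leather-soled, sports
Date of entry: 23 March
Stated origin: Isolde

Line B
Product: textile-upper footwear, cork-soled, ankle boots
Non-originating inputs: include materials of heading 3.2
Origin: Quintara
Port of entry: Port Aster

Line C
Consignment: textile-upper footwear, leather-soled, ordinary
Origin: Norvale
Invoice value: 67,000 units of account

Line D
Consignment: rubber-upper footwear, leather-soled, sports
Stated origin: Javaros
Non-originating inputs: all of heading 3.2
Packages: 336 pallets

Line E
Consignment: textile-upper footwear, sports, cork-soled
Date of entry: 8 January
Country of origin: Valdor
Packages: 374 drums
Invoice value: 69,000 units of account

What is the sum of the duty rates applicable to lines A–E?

Line A: textile-upper → 3.2; leather-soled → 3.2.2; sports → 3.2.2.3. Scheduled 9%. No special measure applies. → 9%.
Line B: textile-upper → 3.2; cork-soled → 3.2.3; ankle boots → 3.2.3.2. Scheduled 23%. Quintara agreement on 3.2.3: CTH not met. → 23%.
Line C: textile-upper → 3.2; leather-soled → 3.2.2; ordinary → 3.2.2.1. Scheduled 6%. No special measure applies. → 6%.
Line D: rubber-upper → 3.1; leather-soled → 3.1.2; sports → 3.1.2.1. Scheduled 3%. Javaros agreement on 3.2.2: 3.1.2.1 not covered. → 3%.
Line E: textile-upper → 3.2; cork-soled → 3.2.3; sports → 3.2.3.3. Scheduled 36%. No special measure applies. → 36%.
Sum: 9% + 23% + 6% + 3% + 36% = 77%.

77%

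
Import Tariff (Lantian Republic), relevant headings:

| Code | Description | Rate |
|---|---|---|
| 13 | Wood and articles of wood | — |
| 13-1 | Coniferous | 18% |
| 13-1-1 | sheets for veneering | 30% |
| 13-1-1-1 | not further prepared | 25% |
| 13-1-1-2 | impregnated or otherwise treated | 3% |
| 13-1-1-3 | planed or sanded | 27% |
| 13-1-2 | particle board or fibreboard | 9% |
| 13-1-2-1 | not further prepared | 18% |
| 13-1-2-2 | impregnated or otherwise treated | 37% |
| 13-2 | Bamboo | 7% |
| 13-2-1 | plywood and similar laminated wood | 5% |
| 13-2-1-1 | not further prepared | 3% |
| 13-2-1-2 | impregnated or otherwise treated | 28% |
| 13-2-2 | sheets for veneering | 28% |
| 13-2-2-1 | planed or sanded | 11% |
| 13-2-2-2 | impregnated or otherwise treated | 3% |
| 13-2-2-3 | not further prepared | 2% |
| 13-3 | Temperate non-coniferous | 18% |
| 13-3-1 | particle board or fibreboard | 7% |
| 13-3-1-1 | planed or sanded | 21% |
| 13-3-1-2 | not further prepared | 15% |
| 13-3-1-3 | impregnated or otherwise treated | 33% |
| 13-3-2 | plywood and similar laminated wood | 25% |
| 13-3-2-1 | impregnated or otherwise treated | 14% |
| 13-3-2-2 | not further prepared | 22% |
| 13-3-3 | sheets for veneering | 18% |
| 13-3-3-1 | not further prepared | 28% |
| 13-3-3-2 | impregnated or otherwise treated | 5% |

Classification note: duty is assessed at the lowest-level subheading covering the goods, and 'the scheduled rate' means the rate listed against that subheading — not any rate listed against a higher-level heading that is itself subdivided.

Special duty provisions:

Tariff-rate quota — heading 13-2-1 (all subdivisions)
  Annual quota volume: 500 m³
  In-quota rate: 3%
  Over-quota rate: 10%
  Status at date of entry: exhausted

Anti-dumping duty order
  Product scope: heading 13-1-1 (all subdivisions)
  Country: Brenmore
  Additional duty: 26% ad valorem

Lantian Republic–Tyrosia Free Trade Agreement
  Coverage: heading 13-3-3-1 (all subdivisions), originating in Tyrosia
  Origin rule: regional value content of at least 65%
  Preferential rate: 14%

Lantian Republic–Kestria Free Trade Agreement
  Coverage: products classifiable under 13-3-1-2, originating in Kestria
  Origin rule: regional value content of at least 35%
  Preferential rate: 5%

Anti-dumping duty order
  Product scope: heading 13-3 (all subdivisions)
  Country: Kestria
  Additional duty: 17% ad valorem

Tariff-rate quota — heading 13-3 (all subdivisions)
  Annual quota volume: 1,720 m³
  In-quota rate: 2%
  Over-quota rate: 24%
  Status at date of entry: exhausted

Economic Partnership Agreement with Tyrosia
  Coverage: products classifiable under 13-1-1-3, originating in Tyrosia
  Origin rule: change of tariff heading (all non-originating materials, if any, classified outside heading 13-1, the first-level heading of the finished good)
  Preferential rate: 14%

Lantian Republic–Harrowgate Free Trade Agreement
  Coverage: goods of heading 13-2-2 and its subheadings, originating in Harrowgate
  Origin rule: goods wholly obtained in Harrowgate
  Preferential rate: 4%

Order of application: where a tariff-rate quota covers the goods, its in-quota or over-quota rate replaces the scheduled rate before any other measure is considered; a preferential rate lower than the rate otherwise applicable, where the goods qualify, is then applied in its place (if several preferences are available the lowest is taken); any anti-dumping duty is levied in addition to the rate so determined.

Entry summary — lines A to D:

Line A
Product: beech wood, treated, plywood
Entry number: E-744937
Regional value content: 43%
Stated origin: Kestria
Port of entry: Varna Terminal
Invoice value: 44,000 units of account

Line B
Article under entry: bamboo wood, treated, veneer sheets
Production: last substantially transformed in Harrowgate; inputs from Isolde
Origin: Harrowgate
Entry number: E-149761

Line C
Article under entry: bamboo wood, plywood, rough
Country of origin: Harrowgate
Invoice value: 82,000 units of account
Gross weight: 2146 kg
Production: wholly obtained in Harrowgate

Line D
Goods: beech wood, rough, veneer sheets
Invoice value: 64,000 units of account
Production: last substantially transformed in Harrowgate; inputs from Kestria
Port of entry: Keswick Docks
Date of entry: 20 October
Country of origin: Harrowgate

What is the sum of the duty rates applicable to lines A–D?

Line A: beech → 13-3; plywood → 13-3-2; treated → 13-3-2-1. Scheduled 14%. quota on 13-3 exhausted → over-quota 24%; Kestria agreement on 13-3-1-2: 13-3-2-1 not covered; anti-dumping (Kestria, 13-3): +17%; total 24% + 17% = 41%. → 41%.
Line B: bamboo → 13-2; veneer sheets → 13-2-2; treated → 13-2-2-2. Scheduled 3%. Harrowgate agreement on 13-2-2: not wholly obtained. → 3%.
Line C: bamboo → 13-2; plywood → 13-2-1; rough → 13-2-1-1. Scheduled 3%. quota on 13-2-1 exhausted → over-quota 10%; Harrowgate agreement on 13-2-2: 13-2-1-1 not covered. → 10%.
Line D: beech → 13-3; veneer sheets → 13-3-3; rough → 13-3-3-1. Scheduled 28%. quota on 13-3 exhausted → over-quota 24%; Harrowgate agreement on 13-2-2: 13-3-3-1 not covered. → 24%.
Sum: 41% + 3% + 10% + 24% = 78%.

78%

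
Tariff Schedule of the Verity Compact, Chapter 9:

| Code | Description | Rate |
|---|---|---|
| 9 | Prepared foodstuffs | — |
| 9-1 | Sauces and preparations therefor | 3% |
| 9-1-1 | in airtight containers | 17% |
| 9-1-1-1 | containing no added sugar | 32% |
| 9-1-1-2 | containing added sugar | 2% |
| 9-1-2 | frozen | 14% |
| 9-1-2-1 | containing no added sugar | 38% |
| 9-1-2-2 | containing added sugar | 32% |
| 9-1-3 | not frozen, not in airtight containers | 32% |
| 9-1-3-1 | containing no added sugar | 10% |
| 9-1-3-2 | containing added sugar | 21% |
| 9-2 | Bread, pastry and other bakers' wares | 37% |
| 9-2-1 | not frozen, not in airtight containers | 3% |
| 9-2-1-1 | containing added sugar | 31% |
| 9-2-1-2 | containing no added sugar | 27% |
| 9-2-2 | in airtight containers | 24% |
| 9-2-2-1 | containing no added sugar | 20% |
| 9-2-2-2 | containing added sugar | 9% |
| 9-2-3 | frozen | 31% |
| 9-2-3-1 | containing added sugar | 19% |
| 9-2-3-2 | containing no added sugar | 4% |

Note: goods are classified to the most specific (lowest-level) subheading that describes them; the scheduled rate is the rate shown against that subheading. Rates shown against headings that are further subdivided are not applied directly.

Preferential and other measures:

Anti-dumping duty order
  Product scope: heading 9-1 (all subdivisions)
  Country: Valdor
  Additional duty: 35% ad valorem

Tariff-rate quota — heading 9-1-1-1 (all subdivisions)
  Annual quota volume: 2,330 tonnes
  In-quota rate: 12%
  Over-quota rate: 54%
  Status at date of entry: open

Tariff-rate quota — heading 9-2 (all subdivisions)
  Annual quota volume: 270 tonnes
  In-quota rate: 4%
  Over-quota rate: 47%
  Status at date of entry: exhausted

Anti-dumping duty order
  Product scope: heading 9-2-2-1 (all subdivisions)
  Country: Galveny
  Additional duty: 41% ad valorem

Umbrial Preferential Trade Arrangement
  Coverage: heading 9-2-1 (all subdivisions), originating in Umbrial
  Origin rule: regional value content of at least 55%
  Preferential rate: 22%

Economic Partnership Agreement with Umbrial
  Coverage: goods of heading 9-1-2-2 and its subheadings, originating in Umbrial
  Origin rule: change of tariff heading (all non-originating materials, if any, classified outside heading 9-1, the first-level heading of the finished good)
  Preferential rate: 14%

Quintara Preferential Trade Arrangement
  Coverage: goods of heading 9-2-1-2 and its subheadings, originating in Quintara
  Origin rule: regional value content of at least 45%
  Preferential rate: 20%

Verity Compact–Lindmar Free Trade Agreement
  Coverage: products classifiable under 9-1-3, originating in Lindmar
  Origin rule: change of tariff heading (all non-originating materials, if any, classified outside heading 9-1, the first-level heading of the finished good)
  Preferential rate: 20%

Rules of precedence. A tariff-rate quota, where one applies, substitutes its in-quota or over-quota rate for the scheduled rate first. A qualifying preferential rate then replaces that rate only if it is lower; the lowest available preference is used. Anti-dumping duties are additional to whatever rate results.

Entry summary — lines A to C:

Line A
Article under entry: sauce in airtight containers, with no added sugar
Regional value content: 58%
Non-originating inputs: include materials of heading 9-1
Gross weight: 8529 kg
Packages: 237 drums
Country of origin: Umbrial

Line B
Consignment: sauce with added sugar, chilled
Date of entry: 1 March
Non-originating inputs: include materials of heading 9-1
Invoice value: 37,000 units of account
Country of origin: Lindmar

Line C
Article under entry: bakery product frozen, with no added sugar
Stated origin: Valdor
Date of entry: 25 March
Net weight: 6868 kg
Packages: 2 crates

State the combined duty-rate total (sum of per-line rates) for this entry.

80%

Line A: sauce → 9-1; in airtight containers → 9-1-1; with no added sugar → 9-1-1-1. Scheduled 32%. quota on 9-1-1-1 open → in-quota 12%; Umbrial agreement on 9-2-1: 9-1-1-1 not covered; Umbrial agreement on 9-1-2-2: 9-1-1-1 not covered. → 12%.
Line B: sauce → 9-1; chilled → 9-1-3; with added sugar → 9-1-3-2. Scheduled 21%. Lindmar agreement on 9-1-3: CTH not met. → 21%.
Line C: bakery product → 9-2; frozen → 9-2-3; with no added sugar → 9-2-3-2. Scheduled 4%. quota on 9-2 exhausted → over-quota 47%. → 47%.
Sum: 12% + 21% + 47% = 80%.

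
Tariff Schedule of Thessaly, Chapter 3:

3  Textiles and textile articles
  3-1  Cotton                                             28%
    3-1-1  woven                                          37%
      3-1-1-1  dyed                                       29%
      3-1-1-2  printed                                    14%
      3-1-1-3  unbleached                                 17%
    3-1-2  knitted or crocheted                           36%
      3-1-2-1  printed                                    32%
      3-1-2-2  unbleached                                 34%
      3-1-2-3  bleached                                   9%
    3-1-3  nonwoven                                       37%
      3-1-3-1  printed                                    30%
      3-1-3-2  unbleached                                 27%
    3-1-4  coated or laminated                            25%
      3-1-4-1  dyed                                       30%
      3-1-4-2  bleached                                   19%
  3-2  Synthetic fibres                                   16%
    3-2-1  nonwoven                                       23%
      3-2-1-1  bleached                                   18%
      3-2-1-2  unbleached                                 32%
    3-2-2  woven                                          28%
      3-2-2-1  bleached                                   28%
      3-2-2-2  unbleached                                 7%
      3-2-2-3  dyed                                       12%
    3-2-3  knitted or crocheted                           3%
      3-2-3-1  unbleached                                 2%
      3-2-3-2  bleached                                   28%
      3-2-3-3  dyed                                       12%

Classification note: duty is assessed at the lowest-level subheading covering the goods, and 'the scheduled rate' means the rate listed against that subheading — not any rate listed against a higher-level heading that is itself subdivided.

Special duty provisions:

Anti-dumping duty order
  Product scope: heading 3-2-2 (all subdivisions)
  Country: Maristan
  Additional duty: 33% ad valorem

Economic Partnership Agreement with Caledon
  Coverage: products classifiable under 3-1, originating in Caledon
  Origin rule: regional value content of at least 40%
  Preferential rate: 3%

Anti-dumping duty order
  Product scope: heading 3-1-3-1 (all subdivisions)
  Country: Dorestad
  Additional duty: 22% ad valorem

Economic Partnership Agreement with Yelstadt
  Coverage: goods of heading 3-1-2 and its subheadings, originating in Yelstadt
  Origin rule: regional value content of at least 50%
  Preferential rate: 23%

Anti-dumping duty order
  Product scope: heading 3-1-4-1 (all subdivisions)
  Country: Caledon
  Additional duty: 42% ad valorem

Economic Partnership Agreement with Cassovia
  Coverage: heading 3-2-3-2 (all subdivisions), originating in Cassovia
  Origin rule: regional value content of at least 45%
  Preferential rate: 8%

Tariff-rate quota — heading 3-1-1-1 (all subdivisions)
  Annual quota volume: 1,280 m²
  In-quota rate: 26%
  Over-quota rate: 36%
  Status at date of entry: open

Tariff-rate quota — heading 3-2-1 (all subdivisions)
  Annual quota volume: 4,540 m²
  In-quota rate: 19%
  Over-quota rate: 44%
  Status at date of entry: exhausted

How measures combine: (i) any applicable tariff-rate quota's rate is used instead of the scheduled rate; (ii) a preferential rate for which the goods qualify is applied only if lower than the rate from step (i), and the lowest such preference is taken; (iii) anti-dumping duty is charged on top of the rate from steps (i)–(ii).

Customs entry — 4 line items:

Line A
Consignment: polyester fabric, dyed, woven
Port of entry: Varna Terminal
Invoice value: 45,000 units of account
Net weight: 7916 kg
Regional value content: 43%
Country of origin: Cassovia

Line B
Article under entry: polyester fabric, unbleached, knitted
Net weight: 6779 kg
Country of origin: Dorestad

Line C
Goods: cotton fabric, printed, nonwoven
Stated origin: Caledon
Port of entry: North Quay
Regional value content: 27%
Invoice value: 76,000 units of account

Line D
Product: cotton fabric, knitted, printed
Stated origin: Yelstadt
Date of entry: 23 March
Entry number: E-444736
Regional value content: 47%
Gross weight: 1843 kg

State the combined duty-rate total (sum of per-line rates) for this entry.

76%

Line A: polyester → 3-2; woven → 3-2-2; dyed → 3-2-2-3. Scheduled 12%. Cassovia agreement on 3-2-3-2: 3-2-2-3 not covered. → 12%.
Line B: polyester → 3-2; knitted → 3-2-3; unbleached → 3-2-3-1. Scheduled 2%. No special measure applies. → 2%.
Line C: cotton → 3-1; nonwoven → 3-1-3; printed → 3-1-3-1. Scheduled 30%. Caledon agreement on 3-1: RVC < 40%. → 30%.
Line D: cotton → 3-1; knitted → 3-1-2; printed → 3-1-2-1. Scheduled 32%. Yelstadt agreement on 3-1-2: RVC < 50%. → 32%.
Sum: 12% + 2% + 30% + 32% = 76%.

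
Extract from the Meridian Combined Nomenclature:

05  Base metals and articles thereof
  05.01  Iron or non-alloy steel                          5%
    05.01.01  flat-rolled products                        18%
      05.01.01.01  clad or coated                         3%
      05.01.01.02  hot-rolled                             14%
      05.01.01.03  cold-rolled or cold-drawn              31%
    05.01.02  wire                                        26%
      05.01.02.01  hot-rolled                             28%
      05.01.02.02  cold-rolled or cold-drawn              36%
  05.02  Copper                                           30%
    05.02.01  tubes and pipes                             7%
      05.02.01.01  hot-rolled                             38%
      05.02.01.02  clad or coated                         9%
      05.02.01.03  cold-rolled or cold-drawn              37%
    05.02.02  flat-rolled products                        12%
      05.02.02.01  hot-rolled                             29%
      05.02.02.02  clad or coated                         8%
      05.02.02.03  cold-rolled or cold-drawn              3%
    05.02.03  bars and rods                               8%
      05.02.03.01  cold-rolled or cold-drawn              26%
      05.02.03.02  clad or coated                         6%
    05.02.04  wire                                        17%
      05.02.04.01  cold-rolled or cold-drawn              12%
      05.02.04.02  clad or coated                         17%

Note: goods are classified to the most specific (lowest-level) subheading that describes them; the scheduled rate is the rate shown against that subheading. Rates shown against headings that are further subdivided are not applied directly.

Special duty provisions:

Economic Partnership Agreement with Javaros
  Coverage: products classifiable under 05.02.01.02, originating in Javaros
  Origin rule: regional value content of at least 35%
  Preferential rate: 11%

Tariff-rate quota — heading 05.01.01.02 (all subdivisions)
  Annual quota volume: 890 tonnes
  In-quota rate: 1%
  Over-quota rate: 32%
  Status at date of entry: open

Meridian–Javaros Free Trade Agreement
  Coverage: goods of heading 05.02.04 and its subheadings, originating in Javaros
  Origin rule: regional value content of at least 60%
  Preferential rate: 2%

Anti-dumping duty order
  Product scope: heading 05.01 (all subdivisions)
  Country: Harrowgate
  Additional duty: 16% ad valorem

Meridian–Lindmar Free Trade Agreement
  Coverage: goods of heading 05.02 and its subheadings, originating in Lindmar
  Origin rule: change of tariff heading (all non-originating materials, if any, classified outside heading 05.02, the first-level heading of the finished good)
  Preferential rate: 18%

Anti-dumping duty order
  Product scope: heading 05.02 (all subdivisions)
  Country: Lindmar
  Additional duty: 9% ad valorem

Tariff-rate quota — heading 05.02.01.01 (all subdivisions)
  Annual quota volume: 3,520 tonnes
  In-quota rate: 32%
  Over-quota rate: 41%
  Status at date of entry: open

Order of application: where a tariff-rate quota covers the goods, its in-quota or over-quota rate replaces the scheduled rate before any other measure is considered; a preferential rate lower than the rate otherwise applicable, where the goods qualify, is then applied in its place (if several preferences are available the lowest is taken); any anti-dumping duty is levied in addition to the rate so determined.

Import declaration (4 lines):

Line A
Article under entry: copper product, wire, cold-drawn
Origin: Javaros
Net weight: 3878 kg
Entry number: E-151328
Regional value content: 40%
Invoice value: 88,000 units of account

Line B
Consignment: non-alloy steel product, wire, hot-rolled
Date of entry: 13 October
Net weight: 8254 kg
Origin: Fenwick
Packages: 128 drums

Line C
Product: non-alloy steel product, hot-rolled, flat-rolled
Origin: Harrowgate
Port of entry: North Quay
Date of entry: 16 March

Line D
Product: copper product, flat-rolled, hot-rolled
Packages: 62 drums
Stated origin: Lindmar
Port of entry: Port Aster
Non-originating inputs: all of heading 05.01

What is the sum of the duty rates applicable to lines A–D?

84%

Line A: copper → 05.02; wire → 05.02.04; cold-drawn → 05.02.04.01. Scheduled 12%. Javaros agreement on 05.02.01.02: 05.02.04.01 not covered; Javaros agreement on 05.02.04: RVC < 60%. → 12%.
Line B: non-alloy steel → 05.01; wire → 05.01.02; hot-rolled → 05.01.02.01. Scheduled 28%. No special measure applies. → 28%.
Line C: non-alloy steel → 05.01; flat-rolled → 05.01.01; hot-rolled → 05.01.01.02. Scheduled 14%. quota on 05.01.01.02 open → in-quota 1%; anti-dumping (Harrowgate, 05.01): +16%; total 1% + 16% = 17%. → 17%.
Line D: copper → 05.02; flat-rolled → 05.02.02; hot-rolled → 05.02.02.01. Scheduled 29%. Lindmar agreement on 05.02: CTH met → 18% available; preferential 18%; anti-dumping (Lindmar, 05.02): +9%; total 18% + 9% = 27%. → 27%.
Sum: 12% + 28% + 17% + 27% = 84%.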